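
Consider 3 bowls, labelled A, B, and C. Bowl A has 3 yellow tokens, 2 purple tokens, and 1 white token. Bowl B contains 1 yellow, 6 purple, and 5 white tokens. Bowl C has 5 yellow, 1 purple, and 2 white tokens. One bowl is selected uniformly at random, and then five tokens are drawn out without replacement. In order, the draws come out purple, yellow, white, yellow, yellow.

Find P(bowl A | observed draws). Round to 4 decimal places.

0.4828

Compute the likelihood of the observed sequence for each case: P(data | bowl A) = (2/6)(3/5)(1/4)(2/3)(1/2) = 0.016667; P(data | bowl B) = (6/12)(1/11)(5/10)(0/9) = 0; P(data | bowl C) = (1/8)(5/7)(2/6)(4/5)(3/4) = 0.017857.
Weighting by the prior gives 1/3 · 0.016667 = 0.0055556, 1/3 · 0 = 0, 1/3 · 0.017857 = 0.0059524; summing to 0.011508.
Therefore the posterior P(bowl A | data) = (0.0055556) / (0.011508) = 0.48276.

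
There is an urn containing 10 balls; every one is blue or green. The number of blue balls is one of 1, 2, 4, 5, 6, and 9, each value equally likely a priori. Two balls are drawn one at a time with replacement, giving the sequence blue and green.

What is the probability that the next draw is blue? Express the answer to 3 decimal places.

Compute the likelihood of the observed sequence for each case: P(data | r = 1) = (1/10)(9/10) = 9/100; P(data | r = 2) = (2/10)(8/10) = 4/25; P(data | r = 4) = (4/10)(6/10) = 6/25; P(data | r = 5) = (5/10)(5/10) = 1/4; P(data | r = 6) = (6/10)(4/10) = 6/25; P(data | r = 9) = (9/10)(1/10) = 9/100.
Multiplying each by its prior: 1/6 · 9/100 = 3/200, 1/6 · 4/25 = 2/75, 1/6 · 6/25 = 1/25, 1/6 · 1/4 = 1/24, 1/6 · 6/25 = 1/25, 1/6 · 9/100 = 3/200; summing to 107/600.
Normalising, the posterior is P(r = 1 | data) = 0.084112, P(r = 2 | data) = 0.14953, P(r = 4 | data) = 0.2243, P(r = 5 | data) = 0.23364, P(r = 6 | data) = 0.2243, P(r = 9 | data) = 0.084112.
The predictive probability is P(blue next | data) = (1/10)(0.084112) + (1/5)(0.14953) + (2/5)(0.2243) + (1/2)(0.23364) + (3/5)(0.2243) + (9/10)(0.084112) = 0.45514.

0.455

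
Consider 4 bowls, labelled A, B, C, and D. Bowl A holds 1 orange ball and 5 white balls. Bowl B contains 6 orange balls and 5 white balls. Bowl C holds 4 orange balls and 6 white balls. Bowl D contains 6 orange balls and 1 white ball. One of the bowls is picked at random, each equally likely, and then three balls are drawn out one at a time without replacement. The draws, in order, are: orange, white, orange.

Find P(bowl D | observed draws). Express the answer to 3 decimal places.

The likelihood of the observed sequence under each hypothesis: P(data | bowl A) = (1/6)(5/5)(0/4) = 0; P(data | bowl B) = (6/11)(5/10)(5/9) = 0.15152; P(data | bowl C) = (4/10)(6/9)(3/8) = 0.1; P(data | bowl D) = (6/7)(1/6)(5/5) = 0.14286.
Multiplying each by its prior: 1/4 · 0 = 0, 1/4 · 0.15152 = 0.037879, 1/4 · 0.1 = 0.025, 1/4 · 0.14286 = 0.035714; with total 0.098593.
By Bayes' rule, P(bowl D | data) = (0.035714) / (0.098593) = 0.36224.

0.362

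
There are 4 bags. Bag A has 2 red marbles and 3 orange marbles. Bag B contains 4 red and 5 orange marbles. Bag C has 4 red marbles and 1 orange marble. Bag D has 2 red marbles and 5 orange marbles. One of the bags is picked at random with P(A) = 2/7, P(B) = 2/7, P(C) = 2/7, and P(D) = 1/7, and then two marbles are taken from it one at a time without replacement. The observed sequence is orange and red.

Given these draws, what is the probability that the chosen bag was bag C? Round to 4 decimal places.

0.2230

For each hypothesis, P(data | H) works out to: P(data | bag A) = (3/5)(2/4) = 3/10; P(data | bag B) = (5/9)(4/8) = 5/18; P(data | bag C) = (1/5)(4/4) = 1/5; P(data | bag D) = (5/7)(2/6) = 5/21.
Multiplying each by its prior: 2/7 · 3/10 = 3/35, 2/7 · 5/18 = 5/63, 2/7 · 1/5 = 2/35, 1/7 · 5/21 = 5/147; these sum to 113/441.
Hence P(bag C | data) = (2/35) / (113/441) = 126/565.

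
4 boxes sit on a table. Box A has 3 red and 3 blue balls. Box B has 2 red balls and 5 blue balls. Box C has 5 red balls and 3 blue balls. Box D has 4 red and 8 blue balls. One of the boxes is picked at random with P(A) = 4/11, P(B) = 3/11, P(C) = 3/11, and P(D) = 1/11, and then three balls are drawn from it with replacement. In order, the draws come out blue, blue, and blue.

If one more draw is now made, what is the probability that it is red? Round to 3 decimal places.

Compute the likelihood of the observed sequence for each case: P(data | box A) = (3/6)(3/6)(3/6) = 0.125; P(data | box B) = (5/7)(5/7)(5/7) = 0.36443; P(data | box C) = (3/8)(3/8)(3/8) = 0.052734; P(data | box D) = (8/12)(8/12)(8/12) = 0.2963.
Weighting by the prior gives 4/11 · 0.125 = 0.045455, 3/11 · 0.36443 = 0.09939, 3/11 · 0.052734 = 0.014382, 1/11 · 0.2963 = 0.026936; these sum to 0.18616.
Normalising, the posterior is P(box A | data) = 0.24417, P(box B | data) = 0.53389, P(box C | data) = 0.077255, P(box D | data) = 0.14469.
The predictive probability is P(red next | data) = (1/2)(0.24417) + (2/7)(0.53389) + (5/8)(0.077255) + (1/3)(0.14469) = 0.37114.

0.371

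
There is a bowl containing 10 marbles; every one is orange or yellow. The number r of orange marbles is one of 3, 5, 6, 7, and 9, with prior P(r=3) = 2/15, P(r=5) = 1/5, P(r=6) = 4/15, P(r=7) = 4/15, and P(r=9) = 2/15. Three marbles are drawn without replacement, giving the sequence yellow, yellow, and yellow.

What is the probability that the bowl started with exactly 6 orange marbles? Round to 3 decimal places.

0.133

Under each hypothesis, the probability of the observed sequence is: P(data | r = 3) = (7/10)(6/9)(5/8) = 7/24; P(data | r = 5) = (5/10)(4/9)(3/8) = 1/12; P(data | r = 6) = (4/10)(3/9)(2/8) = 1/30; P(data | r = 7) = (3/10)(2/9)(1/8) = 1/120; P(data | r = 9) = (1/10)(0/9) = 0.
Weighting by the prior gives 2/15 · 7/24 = 7/180, 1/5 · 1/12 = 1/60, 4/15 · 1/30 = 2/225, 4/15 · 1/120 = 1/450, 2/15 · 0 = 0; summing to 1/15.
By Bayes' rule, P(r = 6 | data) = (2/225) / (1/15) = 2/15.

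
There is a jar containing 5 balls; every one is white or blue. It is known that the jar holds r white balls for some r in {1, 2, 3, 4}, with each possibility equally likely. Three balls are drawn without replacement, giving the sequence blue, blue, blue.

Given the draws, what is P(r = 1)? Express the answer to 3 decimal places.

For each hypothesis, P(data | H) works out to: P(data | r = 1) = (4/5)(3/4)(2/3) = 2/5; P(data | r = 2) = (3/5)(2/4)(1/3) = 1/10; P(data | r = 3) = (2/5)(1/4)(0/3) = 0; P(data | r = 4) = (1/5)(0/4) = 0.
The prior-weighted likelihoods are 1/4 · 2/5 = 1/10, 1/4 · 1/10 = 1/40, 1/4 · 0 = 0, 1/4 · 0 = 0; with total 1/8.
So P(r = 1 | data) = (1/10) / (1/8) = 4/5.

0.800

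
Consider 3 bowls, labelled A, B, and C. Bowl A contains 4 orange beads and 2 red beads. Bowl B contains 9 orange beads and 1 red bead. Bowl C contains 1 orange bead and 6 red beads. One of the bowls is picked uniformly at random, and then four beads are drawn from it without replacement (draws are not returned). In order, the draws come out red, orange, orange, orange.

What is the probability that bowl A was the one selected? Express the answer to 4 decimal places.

Under each hypothesis, the probability of the observed sequence is: P(data | bowl A) = (2/6)(4/5)(3/4)(2/3) = 2/15; P(data | bowl B) = (1/10)(9/9)(8/8)(7/7) = 1/10; P(data | bowl C) = (6/7)(1/6)(0/5) = 0.
Multiplying each by its prior: 1/3 · 2/15 = 2/45, 1/3 · 1/10 = 1/30, 1/3 · 0 = 0; summing to 7/90.
Therefore the posterior P(bowl A | data) = (2/45) / (7/90) = 4/7.

0.5714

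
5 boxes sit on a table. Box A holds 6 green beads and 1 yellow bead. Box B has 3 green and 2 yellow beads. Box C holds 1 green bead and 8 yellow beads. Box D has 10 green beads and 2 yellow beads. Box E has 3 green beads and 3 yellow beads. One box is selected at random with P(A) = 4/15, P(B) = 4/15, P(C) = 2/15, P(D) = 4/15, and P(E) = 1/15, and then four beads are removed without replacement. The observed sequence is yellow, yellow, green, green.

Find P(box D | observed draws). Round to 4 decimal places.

0.1081

For each hypothesis, P(data | H) works out to: P(data | box A) = (1/7)(0/6) = 0; P(data | box B) = (2/5)(1/4)(3/3)(2/2) = 1/10; P(data | box C) = (8/9)(7/8)(1/7)(0/6) = 0; P(data | box D) = (2/12)(1/11)(10/10)(9/9) = 1/66; P(data | box E) = (3/6)(2/5)(3/4)(2/3) = 1/10.
Multiplying each by its prior: 4/15 · 0 = 0, 4/15 · 1/10 = 2/75, 2/15 · 0 = 0, 4/15 · 1/66 = 2/495, 1/15 · 1/10 = 1/150; with total 37/990.
Therefore the posterior P(box D | data) = (2/495) / (37/990) = 4/37.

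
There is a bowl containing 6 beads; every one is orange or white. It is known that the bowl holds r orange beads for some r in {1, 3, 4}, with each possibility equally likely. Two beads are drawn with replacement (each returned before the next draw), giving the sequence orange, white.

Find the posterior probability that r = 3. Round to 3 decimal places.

0.409

For each hypothesis, P(data | H) works out to: P(data | r = 1) = (1/6)(5/6) = 5/36; P(data | r = 3) = (3/6)(3/6) = 1/4; P(data | r = 4) = (4/6)(2/6) = 2/9.
Weighting by the prior gives 1/3 · 5/36 = 5/108, 1/3 · 1/4 = 1/12, 1/3 · 2/9 = 2/27; with total 11/54.
By Bayes' rule, P(r = 3 | data) = (1/12) / (11/54) = 9/22.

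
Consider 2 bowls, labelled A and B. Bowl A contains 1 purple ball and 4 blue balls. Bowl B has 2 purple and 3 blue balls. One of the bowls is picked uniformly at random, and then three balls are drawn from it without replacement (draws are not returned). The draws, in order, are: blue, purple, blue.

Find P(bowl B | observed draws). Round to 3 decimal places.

For each hypothesis, P(data | H) works out to: P(data | bowl A) = (4/5)(1/4)(3/3) = 1/5; P(data | bowl B) = (3/5)(2/4)(2/3) = 1/5.
The prior-weighted likelihoods are 1/2 · 1/5 = 1/10, 1/2 · 1/5 = 1/10; with total 1/5.
Hence P(bowl B | data) = (1/10) / (1/5) = 1/2.

0.500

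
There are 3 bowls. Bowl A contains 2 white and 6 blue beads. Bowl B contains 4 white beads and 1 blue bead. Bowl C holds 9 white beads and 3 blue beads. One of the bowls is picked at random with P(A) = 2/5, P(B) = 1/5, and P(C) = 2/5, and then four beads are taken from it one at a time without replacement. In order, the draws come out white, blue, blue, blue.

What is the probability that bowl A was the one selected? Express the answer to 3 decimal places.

Compute the likelihood of the observed sequence for each case: P(data | bowl A) = (2/8)(6/7)(5/6)(4/5) = 0.14286; P(data | bowl B) = (4/5)(1/4)(0/3) = 0; P(data | bowl C) = (9/12)(3/11)(2/10)(1/9) = 0.0045455.
Weighting by the prior gives 2/5 · 0.14286 = 0.057143, 1/5 · 0 = 0, 2/5 · 0.0045455 = 0.0018182; these sum to 0.058961.
By Bayes' rule, P(bowl A | data) = (0.057143) / (0.058961) = 0.96916.

0.969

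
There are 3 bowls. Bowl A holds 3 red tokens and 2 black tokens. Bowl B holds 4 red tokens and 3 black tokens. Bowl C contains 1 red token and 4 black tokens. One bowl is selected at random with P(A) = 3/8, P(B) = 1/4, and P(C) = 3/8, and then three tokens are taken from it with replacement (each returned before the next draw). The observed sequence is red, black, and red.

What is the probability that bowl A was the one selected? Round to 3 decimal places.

0.535

Under each hypothesis, the probability of the observed sequence is: P(data | bowl A) = (3/5)(2/5)(3/5) = 0.144; P(data | bowl B) = (4/7)(3/7)(4/7) = 0.13994; P(data | bowl C) = (1/5)(4/5)(1/5) = 0.032.
Multiplying each by its prior: 3/8 · 0.144 = 0.054, 1/4 · 0.13994 = 0.034985, 3/8 · 0.032 = 0.012; these sum to 0.10099.
By Bayes' rule, P(bowl A | data) = (0.054) / (0.10099) = 0.53473.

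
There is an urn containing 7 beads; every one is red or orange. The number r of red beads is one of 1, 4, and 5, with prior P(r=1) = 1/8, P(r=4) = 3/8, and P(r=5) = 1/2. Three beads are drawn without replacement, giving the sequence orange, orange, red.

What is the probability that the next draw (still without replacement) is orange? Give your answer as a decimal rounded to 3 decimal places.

0.338

The likelihood of the observed sequence under each hypothesis: P(data | r = 1) = (6/7)(5/6)(1/5) = 1/7; P(data | r = 4) = (3/7)(2/6)(4/5) = 4/35; P(data | r = 5) = (2/7)(1/6)(5/5) = 1/21.
Multiplying each by its prior: 1/8 · 1/7 = 1/56, 3/8 · 4/35 = 3/70, 1/2 · 1/21 = 1/42; with total 71/840.
The posterior is then P(r = 1 | data) = 15/71, P(r = 4 | data) = 36/71, P(r = 5 | data) = 20/71.
Averaging over the posterior, P(orange next | data) = (1)(15/71) + (1/4)(36/71) + (0)(20/71) = 24/71.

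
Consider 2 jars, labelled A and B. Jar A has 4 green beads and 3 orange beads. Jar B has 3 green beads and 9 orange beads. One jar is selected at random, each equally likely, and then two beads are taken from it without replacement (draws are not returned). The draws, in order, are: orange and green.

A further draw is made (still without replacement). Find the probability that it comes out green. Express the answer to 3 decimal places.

Under each hypothesis, the probability of the observed sequence is: P(data | jar A) = (3/7)(4/6) = 2/7; P(data | jar B) = (9/12)(3/11) = 9/44.
Weighting by the prior gives 1/2 · 2/7 = 1/7, 1/2 · 9/44 = 9/88; these sum to 151/616.
Dividing through by the total gives posterior P(jar A | data) = 88/151, P(jar B | data) = 63/151.
The predictive probability is P(green next | data) = (3/5)(88/151) + (1/5)(63/151) = 327/755.

0.433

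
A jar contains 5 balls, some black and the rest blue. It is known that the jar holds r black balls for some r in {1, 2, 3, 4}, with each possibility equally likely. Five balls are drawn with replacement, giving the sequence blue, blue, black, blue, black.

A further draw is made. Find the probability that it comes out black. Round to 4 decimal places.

0.4308

Under each hypothesis, the probability of the observed sequence is: P(data | r = 1) = (4/5)(4/5)(1/5)(4/5)(1/5) = 0.02048; P(data | r = 2) = (3/5)(3/5)(2/5)(3/5)(2/5) = 0.03456; P(data | r = 3) = (2/5)(2/5)(3/5)(2/5)(3/5) = 0.02304; P(data | r = 4) = (1/5)(1/5)(4/5)(1/5)(4/5) = 0.00512.
Weighting by the prior gives 1/4 · 0.02048 = 0.00512, 1/4 · 0.03456 = 0.00864, 1/4 · 0.02304 = 0.00576, 1/4 · 0.00512 = 0.00128; summing to 0.0208.
Normalising, the posterior is P(r = 1 | data) = 0.24615, P(r = 2 | data) = 0.41538, P(r = 3 | data) = 0.27692, P(r = 4 | data) = 0.061538.
Averaging over the posterior, P(black next | data) = (1/5)(0.24615) + (2/5)(0.41538) + (3/5)(0.27692) + (4/5)(0.061538) = 0.43077.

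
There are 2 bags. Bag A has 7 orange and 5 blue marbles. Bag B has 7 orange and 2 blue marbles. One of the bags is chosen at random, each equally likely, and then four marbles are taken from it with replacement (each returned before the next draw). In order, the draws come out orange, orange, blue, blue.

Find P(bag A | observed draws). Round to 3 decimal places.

The likelihood of the observed sequence under each hypothesis: P(data | bag A) = (7/12)(7/12)(5/12)(5/12) = 0.059076; P(data | bag B) = (7/9)(7/9)(2/9)(2/9) = 0.029873.
Multiplying each by its prior: 1/2 · 0.059076 = 0.029538, 1/2 · 0.029873 = 0.014937; summing to 0.044475.
Hence P(bag A | data) = (0.029538) / (0.044475) = 0.66415.

0.664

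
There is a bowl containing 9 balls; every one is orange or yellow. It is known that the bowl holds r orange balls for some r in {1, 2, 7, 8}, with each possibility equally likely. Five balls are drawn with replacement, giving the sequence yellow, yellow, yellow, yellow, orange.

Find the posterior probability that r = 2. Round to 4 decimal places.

The likelihood of the observed sequence under each hypothesis: P(data | r = 1) = (8/9)(8/9)(8/9)(8/9)(1/9) = 0.069366; P(data | r = 2) = (7/9)(7/9)(7/9)(7/9)(2/9) = 0.081322; P(data | r = 7) = (2/9)(2/9)(2/9)(2/9)(7/9) = 0.0018967; P(data | r = 8) = (1/9)(1/9)(1/9)(1/9)(8/9) = 0.00013548.
Weighting by the prior gives 1/4 · 0.069366 = 0.017342, 1/4 · 0.081322 = 0.020331, 1/4 · 0.0018967 = 0.00047418, 1/4 · 0.00013548 = 3.387e-05; summing to 0.03818.
Hence P(r = 2 | data) = (0.020331) / (0.03818) = 0.53249.

0.5325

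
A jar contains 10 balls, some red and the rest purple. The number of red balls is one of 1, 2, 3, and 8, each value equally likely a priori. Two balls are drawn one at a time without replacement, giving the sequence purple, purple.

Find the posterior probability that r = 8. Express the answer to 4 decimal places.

0.0116

The likelihood of the observed sequence under each hypothesis: P(data | r = 1) = (9/10)(8/9) = 4/5; P(data | r = 2) = (8/10)(7/9) = 28/45; P(data | r = 3) = (7/10)(6/9) = 7/15; P(data | r = 8) = (2/10)(1/9) = 1/45.
Multiplying each by its prior: 1/4 · 4/5 = 1/5, 1/4 · 28/45 = 7/45, 1/4 · 7/15 = 7/60, 1/4 · 1/45 = 1/180; summing to 43/90.
Hence P(r = 8 | data) = (1/180) / (43/90) = 1/86.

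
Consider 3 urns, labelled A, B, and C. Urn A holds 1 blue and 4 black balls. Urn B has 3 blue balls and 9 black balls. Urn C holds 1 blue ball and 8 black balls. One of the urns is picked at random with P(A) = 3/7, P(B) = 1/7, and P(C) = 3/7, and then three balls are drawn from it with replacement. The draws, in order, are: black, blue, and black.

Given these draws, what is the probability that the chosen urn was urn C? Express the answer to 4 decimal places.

Compute the likelihood of the observed sequence for each case: P(data | urn A) = (4/5)(1/5)(4/5) = 0.128; P(data | urn B) = (9/12)(3/12)(9/12) = 0.14062; P(data | urn C) = (8/9)(1/9)(8/9) = 0.087791.
Weighting by the prior gives 3/7 · 0.128 = 0.054857, 1/7 · 0.14062 = 0.020089, 3/7 · 0.087791 = 0.037625; these sum to 0.11257.
So P(urn C | data) = (0.037625) / (0.11257) = 0.33423.

0.3342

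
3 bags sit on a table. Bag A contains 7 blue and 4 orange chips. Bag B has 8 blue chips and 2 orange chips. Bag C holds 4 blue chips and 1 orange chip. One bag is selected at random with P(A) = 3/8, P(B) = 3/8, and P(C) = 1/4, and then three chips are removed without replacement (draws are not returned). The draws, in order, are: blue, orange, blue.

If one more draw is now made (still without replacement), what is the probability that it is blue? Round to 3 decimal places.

0.813

Compute the likelihood of the observed sequence for each case: P(data | bag A) = (7/11)(4/10)(6/9) = 0.1697; P(data | bag B) = (8/10)(2/9)(7/8) = 0.15556; P(data | bag C) = (4/5)(1/4)(3/3) = 0.2.
Weighting by the prior gives 3/8 · 0.1697 = 0.063636, 3/8 · 0.15556 = 0.058333, 1/4 · 0.2 = 0.05; these sum to 0.17197.
The posterior is then P(bag A | data) = 0.37004, P(bag B | data) = 0.33921, P(bag C | data) = 0.29075.
So P(blue next | data) = Σ P(blue next | H) P(H | data) = (5/8)(0.37004) + (6/7)(0.33921) + (1)(0.29075) = 0.81278.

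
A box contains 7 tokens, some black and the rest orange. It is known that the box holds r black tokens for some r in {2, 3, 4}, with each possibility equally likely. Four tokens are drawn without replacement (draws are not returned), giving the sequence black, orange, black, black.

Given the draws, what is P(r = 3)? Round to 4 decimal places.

For each hypothesis, P(data | H) works out to: P(data | r = 2) = (2/7)(5/6)(1/5)(0/4) = 0; P(data | r = 3) = (3/7)(4/6)(2/5)(1/4) = 1/35; P(data | r = 4) = (4/7)(3/6)(3/5)(2/4) = 3/35.
Weighting by the prior gives 1/3 · 0 = 0, 1/3 · 1/35 = 1/105, 1/3 · 3/35 = 1/35; summing to 4/105.
By Bayes' rule, P(r = 3 | data) = (1/105) / (4/105) = 1/4.

0.2500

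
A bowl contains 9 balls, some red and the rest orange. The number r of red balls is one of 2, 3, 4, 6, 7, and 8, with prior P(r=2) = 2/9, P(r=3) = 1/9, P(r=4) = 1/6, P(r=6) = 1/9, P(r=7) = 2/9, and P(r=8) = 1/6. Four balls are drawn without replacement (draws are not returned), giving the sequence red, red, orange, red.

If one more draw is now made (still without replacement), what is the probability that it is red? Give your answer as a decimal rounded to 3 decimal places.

The likelihood of the observed sequence under each hypothesis: P(data | r = 2) = (2/9)(1/8)(7/7)(0/6) = 0; P(data | r = 3) = (3/9)(2/8)(6/7)(1/6) = 1/84; P(data | r = 4) = (4/9)(3/8)(5/7)(2/6) = 5/126; P(data | r = 6) = (6/9)(5/8)(3/7)(4/6) = 5/42; P(data | r = 7) = (7/9)(6/8)(2/7)(5/6) = 5/36; P(data | r = 8) = (8/9)(7/8)(1/7)(6/6) = 1/9.
Multiplying each by its prior: 2/9 · 0 = 0, 1/9 · 1/84 = 1/756, 1/6 · 5/126 = 5/756, 1/9 · 5/42 = 5/378, 2/9 · 5/36 = 5/162, 1/6 · 1/9 = 1/54; summing to 40/567.
Dividing through by the total gives posterior P(r = 2 | data) = 0, P(r = 3 | data) = 3/160, P(r = 4 | data) = 3/32, P(r = 6 | data) = 3/16, P(r = 7 | data) = 7/16, P(r = 8 | data) = 21/80.
The predictive probability is P(red next | data) = (0)(3/160) + (1/5)(3/32) + (3/5)(3/16) + (4/5)(7/16) + (1)(21/80) = 119/160.

0.744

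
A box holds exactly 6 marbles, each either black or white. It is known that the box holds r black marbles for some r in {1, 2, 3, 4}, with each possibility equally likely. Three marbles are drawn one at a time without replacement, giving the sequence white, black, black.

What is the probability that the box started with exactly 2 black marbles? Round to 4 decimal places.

0.1600

Compute the likelihood of the observed sequence for each case: P(data | r = 1) = (5/6)(1/5)(0/4) = 0; P(data | r = 2) = (4/6)(2/5)(1/4) = 1/15; P(data | r = 3) = (3/6)(3/5)(2/4) = 3/20; P(data | r = 4) = (2/6)(4/5)(3/4) = 1/5.
The prior-weighted likelihoods are 1/4 · 0 = 0, 1/4 · 1/15 = 1/60, 1/4 · 3/20 = 3/80, 1/4 · 1/5 = 1/20; summing to 5/48.
By Bayes' rule, P(r = 2 | data) = (1/60) / (5/48) = 4/25.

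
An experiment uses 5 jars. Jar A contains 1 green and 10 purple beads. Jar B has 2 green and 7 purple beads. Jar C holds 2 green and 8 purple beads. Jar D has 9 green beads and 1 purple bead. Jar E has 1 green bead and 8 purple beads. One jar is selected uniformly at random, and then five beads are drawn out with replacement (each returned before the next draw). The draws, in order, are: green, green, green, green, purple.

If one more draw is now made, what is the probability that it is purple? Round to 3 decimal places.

0.134

The likelihood of the observed sequence under each hypothesis: P(data | jar A) = (1/11)(1/11)(1/11)(1/11)(10/11) = 6.2092e-05; P(data | jar B) = (2/9)(2/9)(2/9)(2/9)(7/9) = 0.0018967; P(data | jar C) = (2/10)(2/10)(2/10)(2/10)(8/10) = 0.00128; P(data | jar D) = (9/10)(9/10)(9/10)(9/10)(1/10) = 0.06561; P(data | jar E) = (1/9)(1/9)(1/9)(1/9)(8/9) = 0.00013548.
The prior-weighted likelihoods are 1/5 · 6.2092e-05 = 1.2418e-05, 1/5 · 0.0018967 = 0.00037935, 1/5 · 0.00128 = 0.000256, 1/5 · 0.06561 = 0.013122, 1/5 · 0.00013548 = 2.7096e-05; summing to 0.013797.
Dividing through by the total gives posterior P(jar A | data) = 0.00090009, P(jar B | data) = 0.027495, P(jar C | data) = 0.018555, P(jar D | data) = 0.95109, P(jar E | data) = 0.0019639.
So P(purple next | data) = Σ P(purple next | H) P(H | data) = (10/11)(0.00090009) + (7/9)(0.027495) + (4/5)(0.018555) + (1/10)(0.95109) + (8/9)(0.0019639) = 0.1339.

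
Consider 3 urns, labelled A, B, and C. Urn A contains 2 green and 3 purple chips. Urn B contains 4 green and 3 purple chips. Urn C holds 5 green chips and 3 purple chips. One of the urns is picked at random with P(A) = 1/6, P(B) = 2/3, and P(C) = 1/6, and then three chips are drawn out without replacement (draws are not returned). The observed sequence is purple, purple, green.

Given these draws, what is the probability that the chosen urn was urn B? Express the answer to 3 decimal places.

0.612

For each hypothesis, P(data | H) works out to: P(data | urn A) = (3/5)(2/4)(2/3) = 0.2; P(data | urn B) = (3/7)(2/6)(4/5) = 0.11429; P(data | urn C) = (3/8)(2/7)(5/6) = 0.089286.
Weighting by the prior gives 1/6 · 0.2 = 0.033333, 2/3 · 0.11429 = 0.07619, 1/6 · 0.089286 = 0.014881; with total 0.1244.
By Bayes' rule, P(urn B | data) = (0.07619) / (0.1244) = 0.61244.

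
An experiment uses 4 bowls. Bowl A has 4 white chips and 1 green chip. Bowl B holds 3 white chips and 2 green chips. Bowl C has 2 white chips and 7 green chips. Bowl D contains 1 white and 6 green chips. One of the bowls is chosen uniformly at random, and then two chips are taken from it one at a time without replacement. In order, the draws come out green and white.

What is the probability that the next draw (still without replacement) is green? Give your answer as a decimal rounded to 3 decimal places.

0.489

For each hypothesis, P(data | H) works out to: P(data | bowl A) = (1/5)(4/4) = 0.2; P(data | bowl B) = (2/5)(3/4) = 0.3; P(data | bowl C) = (7/9)(2/8) = 0.19444; P(data | bowl D) = (6/7)(1/6) = 0.14286.
Multiplying each by its prior: 1/4 · 0.2 = 0.05, 1/4 · 0.3 = 0.075, 1/4 · 0.19444 = 0.048611, 1/4 · 0.14286 = 0.035714; these sum to 0.20933.
The posterior is then P(bowl A | data) = 0.23886, P(bowl B | data) = 0.35829, P(bowl C | data) = 0.23223, P(bowl D | data) = 0.17062.
Averaging over the posterior, P(green next | data) = (0)(0.23886) + (1/3)(0.35829) + (6/7)(0.23223) + (1)(0.17062) = 0.4891.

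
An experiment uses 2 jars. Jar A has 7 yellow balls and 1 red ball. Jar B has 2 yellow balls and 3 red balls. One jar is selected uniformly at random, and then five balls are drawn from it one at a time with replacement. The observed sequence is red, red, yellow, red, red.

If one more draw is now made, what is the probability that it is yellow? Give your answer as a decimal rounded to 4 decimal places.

Under each hypothesis, the probability of the observed sequence is: P(data | jar A) = (1/8)(1/8)(7/8)(1/8)(1/8) = 0.00021362; P(data | jar B) = (3/5)(3/5)(2/5)(3/5)(3/5) = 0.05184.
Weighting by the prior gives 1/2 · 0.00021362 = 0.00010681, 1/2 · 0.05184 = 0.02592; these sum to 0.026027.
Normalising, the posterior is P(jar A | data) = 0.0041039, P(jar B | data) = 0.9959.
So P(yellow next | data) = Σ P(yellow next | H) P(H | data) = (7/8)(0.0041039) + (2/5)(0.9959) = 0.40195.

0.4019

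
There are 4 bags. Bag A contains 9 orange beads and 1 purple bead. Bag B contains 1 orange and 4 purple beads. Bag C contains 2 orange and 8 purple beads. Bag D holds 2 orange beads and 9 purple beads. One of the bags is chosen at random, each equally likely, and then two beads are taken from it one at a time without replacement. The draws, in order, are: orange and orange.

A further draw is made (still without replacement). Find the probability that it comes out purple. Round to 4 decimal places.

0.1671

Compute the likelihood of the observed sequence for each case: P(data | bag A) = (9/10)(8/9) = 4/5; P(data | bag B) = (1/5)(0/4) = 0; P(data | bag C) = (2/10)(1/9) = 1/45; P(data | bag D) = (2/11)(1/10) = 1/55.
The prior-weighted likelihoods are 1/4 · 4/5 = 1/5, 1/4 · 0 = 0, 1/4 · 1/45 = 1/180, 1/4 · 1/55 = 1/220; summing to 104/495.
Normalising, the posterior is P(bag A | data) = 99/104, P(bag B | data) = 0, P(bag C | data) = 11/416, P(bag D | data) = 9/416.
So P(purple next | data) = Σ P(purple next | H) P(H | data) = (1/8)(99/104) + (1)(11/416) + (1)(9/416) = 139/832.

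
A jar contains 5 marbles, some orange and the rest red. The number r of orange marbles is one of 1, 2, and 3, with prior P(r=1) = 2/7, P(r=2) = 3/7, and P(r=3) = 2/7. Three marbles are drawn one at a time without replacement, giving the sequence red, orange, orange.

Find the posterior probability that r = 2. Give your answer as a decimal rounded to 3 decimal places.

0.429

For each hypothesis, P(data | H) works out to: P(data | r = 1) = (4/5)(1/4)(0/3) = 0; P(data | r = 2) = (3/5)(2/4)(1/3) = 1/10; P(data | r = 3) = (2/5)(3/4)(2/3) = 1/5.
Multiplying each by its prior: 2/7 · 0 = 0, 3/7 · 1/10 = 3/70, 2/7 · 1/5 = 2/35; with total 1/10.
Hence P(r = 2 | data) = (3/70) / (1/10) = 3/7.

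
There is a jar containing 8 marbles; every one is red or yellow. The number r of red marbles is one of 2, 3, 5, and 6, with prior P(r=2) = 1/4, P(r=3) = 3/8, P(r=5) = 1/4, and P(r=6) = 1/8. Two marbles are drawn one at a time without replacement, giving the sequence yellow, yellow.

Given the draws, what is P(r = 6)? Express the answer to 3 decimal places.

0.015

The likelihood of the observed sequence under each hypothesis: P(data | r = 2) = (6/8)(5/7) = 15/28; P(data | r = 3) = (5/8)(4/7) = 5/14; P(data | r = 5) = (3/8)(2/7) = 3/28; P(data | r = 6) = (2/8)(1/7) = 1/28.
Weighting by the prior gives 1/4 · 15/28 = 15/112, 3/8 · 5/14 = 15/112, 1/4 · 3/28 = 3/112, 1/8 · 1/28 = 1/224; summing to 67/224.
By Bayes' rule, P(r = 6 | data) = (1/224) / (67/224) = 1/67.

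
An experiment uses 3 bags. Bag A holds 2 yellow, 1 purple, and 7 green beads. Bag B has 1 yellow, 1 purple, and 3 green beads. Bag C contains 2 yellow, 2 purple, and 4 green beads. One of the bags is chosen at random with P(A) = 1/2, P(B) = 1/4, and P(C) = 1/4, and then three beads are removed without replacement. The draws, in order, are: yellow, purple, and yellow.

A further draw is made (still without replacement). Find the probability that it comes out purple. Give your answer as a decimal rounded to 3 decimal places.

The likelihood of the observed sequence under each hypothesis: P(data | bag A) = (2/10)(1/9)(1/8) = 0.0027778; P(data | bag B) = (1/5)(1/4)(0/3) = 0; P(data | bag C) = (2/8)(2/7)(1/6) = 0.011905.
The prior-weighted likelihoods are 1/2 · 0.0027778 = 0.0013889, 1/4 · 0 = 0, 1/4 · 0.011905 = 0.0029762; these sum to 0.0043651.
Normalising, the posterior is P(bag A | data) = 0.31818, P(bag B | data) = 0, P(bag C | data) = 0.68182.
The predictive probability is P(purple next | data) = (0)(0.31818) + (1/5)(0.68182) = 0.13636.

0.136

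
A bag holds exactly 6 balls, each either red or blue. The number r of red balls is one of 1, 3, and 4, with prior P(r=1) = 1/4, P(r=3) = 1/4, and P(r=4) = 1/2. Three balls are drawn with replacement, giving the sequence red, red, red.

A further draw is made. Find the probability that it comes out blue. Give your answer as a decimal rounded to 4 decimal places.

0.3654

The likelihood of the observed sequence under each hypothesis: P(data | r = 1) = (1/6)(1/6)(1/6) = 1/216; P(data | r = 3) = (3/6)(3/6)(3/6) = 1/8; P(data | r = 4) = (4/6)(4/6)(4/6) = 8/27.
Multiplying each by its prior: 1/4 · 1/216 = 1/864, 1/4 · 1/8 = 1/32, 1/2 · 8/27 = 4/27; with total 13/72.
Dividing through by the total gives posterior P(r = 1 | data) = 1/156, P(r = 3 | data) = 9/52, P(r = 4 | data) = 32/39.
The predictive probability is P(blue next | data) = (5/6)(1/156) + (1/2)(9/52) + (1/3)(32/39) = 19/52.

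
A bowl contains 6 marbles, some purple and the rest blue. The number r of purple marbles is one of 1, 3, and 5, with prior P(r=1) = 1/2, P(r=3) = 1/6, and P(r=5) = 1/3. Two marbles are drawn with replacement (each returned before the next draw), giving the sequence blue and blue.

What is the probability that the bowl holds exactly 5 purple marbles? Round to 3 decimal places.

For each hypothesis, P(data | H) works out to: P(data | r = 1) = (5/6)(5/6) = 25/36; P(data | r = 3) = (3/6)(3/6) = 1/4; P(data | r = 5) = (1/6)(1/6) = 1/36.
Weighting by the prior gives 1/2 · 25/36 = 25/72, 1/6 · 1/4 = 1/24, 1/3 · 1/36 = 1/108; summing to 43/108.
Hence P(r = 5 | data) = (1/108) / (43/108) = 1/43.

0.023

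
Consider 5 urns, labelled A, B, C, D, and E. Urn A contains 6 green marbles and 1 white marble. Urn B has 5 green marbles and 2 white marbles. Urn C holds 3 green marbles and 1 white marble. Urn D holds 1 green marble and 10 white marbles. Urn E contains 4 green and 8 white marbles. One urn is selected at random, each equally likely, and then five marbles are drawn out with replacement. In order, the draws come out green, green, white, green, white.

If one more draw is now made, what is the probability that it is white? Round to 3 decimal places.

Under each hypothesis, the probability of the observed sequence is: P(data | urn A) = (6/7)(6/7)(1/7)(6/7)(1/7) = 0.012852; P(data | urn B) = (5/7)(5/7)(2/7)(5/7)(2/7) = 0.02975; P(data | urn C) = (3/4)(3/4)(1/4)(3/4)(1/4) = 0.026367; P(data | urn D) = (1/11)(1/11)(10/11)(1/11)(10/11) = 0.00062092; P(data | urn E) = (4/12)(4/12)(8/12)(4/12)(8/12) = 0.016461.
Multiplying each by its prior: 1/5 · 0.012852 = 0.0025704, 1/5 · 0.02975 = 0.0059499, 1/5 · 0.026367 = 0.0052734, 1/5 · 0.00062092 = 0.00012418, 1/5 · 0.016461 = 0.0032922; these sum to 0.01721.
Normalising, the posterior is P(urn A | data) = 0.14935, P(urn B | data) = 0.34572, P(urn C | data) = 0.30642, P(urn D | data) = 0.0072158, P(urn E | data) = 0.19129.
The predictive probability is P(white next | data) = (1/7)(0.14935) + (2/7)(0.34572) + (1/4)(0.30642) + (10/11)(0.0072158) + (2/3)(0.19129) = 0.33081.

0.331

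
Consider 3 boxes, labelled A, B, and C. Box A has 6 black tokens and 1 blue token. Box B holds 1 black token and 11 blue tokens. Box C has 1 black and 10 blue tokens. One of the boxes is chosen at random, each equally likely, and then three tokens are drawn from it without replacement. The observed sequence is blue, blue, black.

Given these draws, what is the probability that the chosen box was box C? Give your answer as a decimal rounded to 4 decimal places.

0.5217

For each hypothesis, P(data | H) works out to: P(data | box A) = (1/7)(0/6) = 0; P(data | box B) = (11/12)(10/11)(1/10) = 1/12; P(data | box C) = (10/11)(9/10)(1/9) = 1/11.
The prior-weighted likelihoods are 1/3 · 0 = 0, 1/3 · 1/12 = 1/36, 1/3 · 1/11 = 1/33; summing to 23/396.
Hence P(box C | data) = (1/33) / (23/396) = 12/23.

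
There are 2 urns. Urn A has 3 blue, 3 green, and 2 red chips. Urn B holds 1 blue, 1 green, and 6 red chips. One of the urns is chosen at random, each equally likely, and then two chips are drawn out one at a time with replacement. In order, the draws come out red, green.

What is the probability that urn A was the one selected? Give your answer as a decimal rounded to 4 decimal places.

0.5000

Under each hypothesis, the probability of the observed sequence is: P(data | urn A) = (2/8)(3/8) = 3/32; P(data | urn B) = (6/8)(1/8) = 3/32.
Weighting by the prior gives 1/2 · 3/32 = 3/64, 1/2 · 3/32 = 3/64; these sum to 3/32.
Therefore the posterior P(urn A | data) = (3/64) / (3/32) = 1/2.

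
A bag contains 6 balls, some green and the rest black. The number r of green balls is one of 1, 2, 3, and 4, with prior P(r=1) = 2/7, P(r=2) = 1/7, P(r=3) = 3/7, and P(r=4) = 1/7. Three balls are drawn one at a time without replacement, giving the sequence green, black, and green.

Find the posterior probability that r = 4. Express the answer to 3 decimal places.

Under each hypothesis, the probability of the observed sequence is: P(data | r = 1) = (1/6)(5/5)(0/4) = 0; P(data | r = 2) = (2/6)(4/5)(1/4) = 1/15; P(data | r = 3) = (3/6)(3/5)(2/4) = 3/20; P(data | r = 4) = (4/6)(2/5)(3/4) = 1/5.
Weighting by the prior gives 2/7 · 0 = 0, 1/7 · 1/15 = 1/105, 3/7 · 3/20 = 9/140, 1/7 · 1/5 = 1/35; these sum to 43/420.
By Bayes' rule, P(r = 4 | data) = (1/35) / (43/420) = 12/43.

0.279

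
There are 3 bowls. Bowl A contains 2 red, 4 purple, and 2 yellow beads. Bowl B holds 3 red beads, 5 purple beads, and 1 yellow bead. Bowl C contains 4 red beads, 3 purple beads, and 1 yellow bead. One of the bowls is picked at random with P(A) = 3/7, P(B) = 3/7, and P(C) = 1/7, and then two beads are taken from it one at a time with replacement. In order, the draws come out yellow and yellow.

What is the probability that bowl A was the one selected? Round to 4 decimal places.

For each hypothesis, P(data | H) works out to: P(data | bowl A) = (2/8)(2/8) = 0.0625; P(data | bowl B) = (1/9)(1/9) = 0.012346; P(data | bowl C) = (1/8)(1/8) = 0.015625.
Weighting by the prior gives 3/7 · 0.0625 = 0.026786, 3/7 · 0.012346 = 0.005291, 1/7 · 0.015625 = 0.0022321; with total 0.034309.
By Bayes' rule, P(bowl A | data) = (0.026786) / (0.034309) = 0.78072.

0.7807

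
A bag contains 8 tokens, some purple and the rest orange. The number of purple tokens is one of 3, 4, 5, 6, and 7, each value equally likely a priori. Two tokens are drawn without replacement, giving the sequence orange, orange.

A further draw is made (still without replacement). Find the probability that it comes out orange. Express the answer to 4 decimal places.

Compute the likelihood of the observed sequence for each case: P(data | r = 3) = (5/8)(4/7) = 5/14; P(data | r = 4) = (4/8)(3/7) = 3/14; P(data | r = 5) = (3/8)(2/7) = 3/28; P(data | r = 6) = (2/8)(1/7) = 1/28; P(data | r = 7) = (1/8)(0/7) = 0.
Weighting by the prior gives 1/5 · 5/14 = 1/14, 1/5 · 3/14 = 3/70, 1/5 · 3/28 = 3/140, 1/5 · 1/28 = 1/140, 1/5 · 0 = 0; these sum to 1/7.
Normalising, the posterior is P(r = 3 | data) = 1/2, P(r = 4 | data) = 3/10, P(r = 5 | data) = 3/20, P(r = 6 | data) = 1/20, P(r = 7 | data) = 0.
Averaging over the posterior, P(orange next | data) = (1/2)(1/2) + (1/3)(3/10) + (1/6)(3/20) + (0)(1/20) = 3/8.

0.3750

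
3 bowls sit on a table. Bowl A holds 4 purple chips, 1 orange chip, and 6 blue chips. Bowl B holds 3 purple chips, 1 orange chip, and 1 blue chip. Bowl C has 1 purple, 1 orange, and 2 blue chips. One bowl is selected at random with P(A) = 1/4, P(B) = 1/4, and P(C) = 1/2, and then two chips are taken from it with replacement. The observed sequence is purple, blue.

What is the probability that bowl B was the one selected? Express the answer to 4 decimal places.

0.2111

The likelihood of the observed sequence under each hypothesis: P(data | bowl A) = (4/11)(6/11) = 0.19835; P(data | bowl B) = (3/5)(1/5) = 0.12; P(data | bowl C) = (1/4)(2/4) = 0.125.
The prior-weighted likelihoods are 1/4 · 0.19835 = 0.049587, 1/4 · 0.12 = 0.03, 1/2 · 0.125 = 0.0625; these sum to 0.14209.
By Bayes' rule, P(bowl B | data) = (0.03) / (0.14209) = 0.21114.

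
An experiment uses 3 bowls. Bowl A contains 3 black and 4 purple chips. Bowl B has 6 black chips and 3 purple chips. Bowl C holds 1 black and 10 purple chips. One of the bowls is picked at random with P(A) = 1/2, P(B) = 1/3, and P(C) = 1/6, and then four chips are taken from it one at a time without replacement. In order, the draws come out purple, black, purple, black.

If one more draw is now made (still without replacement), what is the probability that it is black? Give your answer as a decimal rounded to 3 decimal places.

For each hypothesis, P(data | H) works out to: P(data | bowl A) = (4/7)(3/6)(3/5)(2/4) = 0.085714; P(data | bowl B) = (3/9)(6/8)(2/7)(5/6) = 0.059524; P(data | bowl C) = (10/11)(1/10)(9/9)(0/8) = 0.
Weighting by the prior gives 1/2 · 0.085714 = 0.042857, 1/3 · 0.059524 = 0.019841, 1/6 · 0 = 0; summing to 0.062698.
Normalising, the posterior is P(bowl A | data) = 0.68354, P(bowl B | data) = 0.31646, P(bowl C | data) = 0.
Averaging over the posterior, P(black next | data) = (1/3)(0.68354) + (4/5)(0.31646) = 0.48101.

0.481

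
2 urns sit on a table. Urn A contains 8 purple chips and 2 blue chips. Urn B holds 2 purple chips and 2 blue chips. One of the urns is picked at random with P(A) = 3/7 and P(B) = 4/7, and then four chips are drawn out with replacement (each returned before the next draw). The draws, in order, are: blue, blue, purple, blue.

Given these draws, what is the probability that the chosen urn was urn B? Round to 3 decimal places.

0.929

Compute the likelihood of the observed sequence for each case: P(data | urn A) = (2/10)(2/10)(8/10)(2/10) = 0.0064; P(data | urn B) = (2/4)(2/4)(2/4)(2/4) = 0.0625.
The prior-weighted likelihoods are 3/7 · 0.0064 = 0.0027429, 4/7 · 0.0625 = 0.035714; summing to 0.038457.
So P(urn B | data) = (0.035714) / (0.038457) = 0.92868.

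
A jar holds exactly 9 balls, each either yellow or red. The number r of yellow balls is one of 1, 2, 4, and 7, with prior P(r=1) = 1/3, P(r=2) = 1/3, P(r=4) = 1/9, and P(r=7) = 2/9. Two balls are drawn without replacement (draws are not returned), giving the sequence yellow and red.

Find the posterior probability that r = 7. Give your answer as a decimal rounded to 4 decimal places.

The likelihood of the observed sequence under each hypothesis: P(data | r = 1) = (1/9)(8/8) = 1/9; P(data | r = 2) = (2/9)(7/8) = 7/36; P(data | r = 4) = (4/9)(5/8) = 5/18; P(data | r = 7) = (7/9)(2/8) = 7/36.
Multiplying each by its prior: 1/3 · 1/9 = 1/27, 1/3 · 7/36 = 7/108, 1/9 · 5/18 = 5/162, 2/9 · 7/36 = 7/162; with total 19/108.
So P(r = 7 | data) = (7/162) / (19/108) = 14/57.

0.2456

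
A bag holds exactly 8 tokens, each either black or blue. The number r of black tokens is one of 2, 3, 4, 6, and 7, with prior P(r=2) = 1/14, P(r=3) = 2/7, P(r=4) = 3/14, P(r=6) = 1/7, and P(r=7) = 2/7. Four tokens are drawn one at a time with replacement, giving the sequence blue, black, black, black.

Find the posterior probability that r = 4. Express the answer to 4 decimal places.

For each hypothesis, P(data | H) works out to: P(data | r = 2) = (6/8)(2/8)(2/8)(2/8) = 0.011719; P(data | r = 3) = (5/8)(3/8)(3/8)(3/8) = 0.032959; P(data | r = 4) = (4/8)(4/8)(4/8)(4/8) = 0.0625; P(data | r = 6) = (2/8)(6/8)(6/8)(6/8) = 0.10547; P(data | r = 7) = (1/8)(7/8)(7/8)(7/8) = 0.08374.
Multiplying each by its prior: 1/14 · 0.011719 = 0.00083705, 2/7 · 0.032959 = 0.0094169, 3/14 · 0.0625 = 0.013393, 1/7 · 0.10547 = 0.015067, 2/7 · 0.08374 = 0.023926; these sum to 0.06264.
Therefore the posterior P(r = 4 | data) = (0.013393) / (0.06264) = 0.21381.

0.2138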